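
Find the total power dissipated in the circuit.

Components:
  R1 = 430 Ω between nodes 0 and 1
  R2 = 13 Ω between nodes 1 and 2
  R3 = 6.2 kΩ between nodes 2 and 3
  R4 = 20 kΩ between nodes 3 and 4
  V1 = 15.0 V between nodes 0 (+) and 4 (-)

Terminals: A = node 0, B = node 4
Nodal analysis, taking node 4 as the 0 V reference.
Source V1 fixes V_0 = 15 V.
KCL at each unknown node (sum of currents leaving = 0; resistances in Ω):
  Node 1: (V_1 - 15)/430 + (V_1 - V_2)/13 = 0
  Node 2: (V_2 - V_1)/13 + (V_2 - V_3)/6200 = 0
  Node 3: (V_3 - V_2)/6200 + (V_3 - 0)/20000 = 0
Collecting terms (coefficients in siemens):
  0.07925·V_1 - 0.07692·V_2 = 0.03488
  0.07708·V_2 - 0.07692·V_1 - 0.0001613·V_3 = 0
  0.0002113·V_3 - 0.0001613·V_2 = 0
Solving these 3 simultaneous equations (Gaussian elimination) gives:
  V_1 = 14.76 V, V_2 = 14.75 V, V_3 = 11.26 V
Power in each resistor, P = (ΔV)²/R:
  P_R1 = (15 - 14.76)²/430 = 0.0001363 W
  P_R2 = (14.76 - 14.75)²/13 = 0.000004121 W
  P_R3 = (14.75 - 11.26)²/6200 = 0.001965 W
  P_R4 = (11.26 - 0)²/20000 = 0.006339 W
P_total = P_R1 + P_R2 + P_R3 + P_R4 = 0.008445 W

Final answer: 0.008445 W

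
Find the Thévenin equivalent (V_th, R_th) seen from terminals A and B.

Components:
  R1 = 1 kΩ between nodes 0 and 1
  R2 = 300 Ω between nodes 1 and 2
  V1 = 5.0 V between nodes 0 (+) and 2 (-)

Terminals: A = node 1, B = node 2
Step 1 — V_th is the open-circuit voltage V_A - V_B (nothing connected across the terminals).
Nodal analysis, taking node 2 as the 0 V reference.
Source V1 fixes V_0 = 5 V.
KCL at each unknown node (sum of currents leaving = 0; resistances in Ω):
  Node 1: (V_1 - 5)/1000 + (V_1 - 0)/300 = 0
Collecting terms: 0.004333 × V_1 = 0.005  =>  V_1 = 1.154 V
V_th = V_1 - V_2 = 1.154 - 0 = 1.154 V
Step 2 — R_th: zero the source — replace V1 by a short circuit (node 2 merges into node 0) — and find the resistance seen between A (node 1) and B (node 0).
Reduce the network between node 1 (A) and node 0 (B) by series/parallel combination:
  Rp1 = R1 ‖ R2 (parallel, both between nodes 0 and 1) = 1/(1/1000 + 1/300) = 230.8 Ω
R_th = 230.8 Ω

Final answer: V_th = 1.154 V, R_th = 230.8 Ω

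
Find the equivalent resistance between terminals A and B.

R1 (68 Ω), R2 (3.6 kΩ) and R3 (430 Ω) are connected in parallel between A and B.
Reduce the network between node 0 (A) and node 1 (B) by series/parallel combination:
  Rp1 = R1 ‖ R2 ‖ R3 (parallel, all between nodes 0 and 1) = 1/(1/68 + 1/3600 + 1/430) = 57.77 Ω
R_eq = 57.77 Ω

Final answer: 57.77 Ω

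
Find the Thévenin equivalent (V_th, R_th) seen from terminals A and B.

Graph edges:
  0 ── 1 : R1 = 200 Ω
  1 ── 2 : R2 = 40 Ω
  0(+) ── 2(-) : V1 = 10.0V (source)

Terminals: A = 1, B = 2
Step 1 — V_th is the open-circuit voltage V_A - V_B (nothing connected across the terminals).
Nodal analysis, taking node 2 as the 0 V reference.
Source V1 fixes V_0 = 10 V.
KCL at each unknown node (sum of currents leaving = 0; resistances in Ω):
  Node 1: (V_1 - 10)/200 + (V_1 - 0)/40 = 0
Collecting terms: 0.03 × V_1 = 0.05  =>  V_1 = 1.667 V
V_th = V_1 - V_2 = 1.667 - 0 = 1.667 V
Step 2 — R_th: zero the source — replace V1 by a short circuit (node 2 merges into node 0) — and find the resistance seen between A (node 1) and B (node 0).
Reduce the network between node 1 (A) and node 0 (B) by series/parallel combination:
  Rp1 = R1 ‖ R2 (parallel, both between nodes 0 and 1) = 1/(1/200 + 1/40) = 33.33 Ω
R_th = 33.33 Ω

Final answer: V_th = 1.667 V, R_th = 33.33 Ω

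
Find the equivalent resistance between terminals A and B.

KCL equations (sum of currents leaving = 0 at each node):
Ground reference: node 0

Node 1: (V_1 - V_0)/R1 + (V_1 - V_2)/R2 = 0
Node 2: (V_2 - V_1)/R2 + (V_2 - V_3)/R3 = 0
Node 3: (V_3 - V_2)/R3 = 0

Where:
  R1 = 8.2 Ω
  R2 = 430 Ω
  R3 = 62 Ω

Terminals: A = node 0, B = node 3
Reduce the network between node 0 (A) and node 3 (B) by series/parallel combination:
  Rs1 = R1 + R2 (series, joined only at node 1) = 8.2 + 430 = 438.2 Ω
  Rs2 = R3 + Rs1 (series, joined only at node 2) = 62 + 438.2 = 500.2 Ω
R_eq = 500.2 Ω

Final answer: 500.2 Ω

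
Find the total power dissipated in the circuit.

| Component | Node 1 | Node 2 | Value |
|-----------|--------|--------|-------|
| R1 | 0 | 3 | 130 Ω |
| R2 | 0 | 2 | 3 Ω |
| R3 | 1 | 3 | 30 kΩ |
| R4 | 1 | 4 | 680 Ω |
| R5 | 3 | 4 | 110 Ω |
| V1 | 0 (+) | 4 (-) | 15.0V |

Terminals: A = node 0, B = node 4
Nodal analysis, taking node 4 as the 0 V reference.
Source V1 fixes V_0 = 15 V.
KCL at each unknown node (sum of currents leaving = 0; resistances in Ω):
  Node 1: (V_1 - V_3)/30000 + (V_1 - 0)/680 = 0
  Node 2: (V_2 - 15)/3 = 0
  Node 3: (V_3 - 15)/130 + (V_3 - V_1)/30000 + (V_3 - 0)/110 = 0
Collecting terms (coefficients in siemens):
  0.001504·V_1 - 0.00003333·V_3 = 0
  0.3333·V_2 = 5
  0.01682·V_3 - 0.00003333·V_1 = 0.1154
Solving these 3 simultaneous equations (Gaussian elimination) gives:
  V_1 = 0.1521 V, V_2 = 15 V, V_3 = 6.862 V
Power in each resistor, P = (ΔV)²/R:
  P_R1 = (15 - 6.862)²/130 = 0.5095 W
  P_R2 = (15 - 15)²/3 = 0 W
  P_R3 = (0.1521 - 6.862)²/30000 = 0.001501 W
  P_R4 = (0.1521 - 0)²/680 = 0.00003401 W
  P_R5 = (6.862 - 0)²/110 = 0.428 W
P_total = P_R1 + P_R2 + P_R3 + P_R4 + P_R5 = 0.939 W

Final answer: 0.939 W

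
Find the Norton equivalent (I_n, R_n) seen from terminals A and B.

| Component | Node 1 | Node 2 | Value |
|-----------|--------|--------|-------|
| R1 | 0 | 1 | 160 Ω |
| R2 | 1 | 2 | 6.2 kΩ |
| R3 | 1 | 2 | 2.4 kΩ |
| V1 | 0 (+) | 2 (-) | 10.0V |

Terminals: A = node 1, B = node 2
Find the Thévenin equivalent first; then I_n = V_th/R_th and R_n = R_th.
Step 1 — V_th is the open-circuit voltage V_A - V_B (nothing connected across the terminals).
Nodal analysis, taking node 2 as the 0 V reference.
Source V1 fixes V_0 = 10 V.
KCL at each unknown node (sum of currents leaving = 0; resistances in Ω):
  Node 1: (V_1 - 10)/160 + (V_1 - 0)/6200 + (V_1 - 0)/2400 = 0
Collecting terms: 0.006828 × V_1 = 0.0625  =>  V_1 = 9.154 V
V_th = V_1 - V_2 = 9.154 - 0 = 9.154 V
Step 2 — R_th: zero the source — replace V1 by a short circuit (node 2 merges into node 0) — and find the resistance seen between A (node 1) and B (node 0).
Reduce the network between node 1 (A) and node 0 (B) by series/parallel combination:
  Rp1 = R1 ‖ R2 ‖ R3 (parallel, all between nodes 0 and 1) = 1/(1/160 + 1/6200 + 1/2400) = 146.5 Ω
R_th = 146.5 Ω
I_n = V_th/R_th = 9.154/146.5 = 0.0625 A, and R_n = R_th = 146.5 Ω

Final answer: I_n = 0.0625 A, R_n = 146.5 Ω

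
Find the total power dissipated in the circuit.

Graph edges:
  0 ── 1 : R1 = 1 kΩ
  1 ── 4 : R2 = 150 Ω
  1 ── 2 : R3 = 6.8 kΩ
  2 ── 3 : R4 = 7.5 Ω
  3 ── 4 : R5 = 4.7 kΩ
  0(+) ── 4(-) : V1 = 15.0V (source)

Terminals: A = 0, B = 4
Nodal analysis, taking node 4 as the 0 V reference.
Source V1 fixes V_0 = 15 V.
KCL at each unknown node (sum of currents leaving = 0; resistances in Ω):
  Node 1: (V_1 - 15)/1000 + (V_1 - 0)/150 + (V_1 - V_2)/6800 = 0
  Node 2: (V_2 - V_1)/6800 + (V_2 - V_3)/7.5 = 0
  Node 3: (V_3 - V_2)/7.5 + (V_3 - 0)/4700 = 0
Collecting terms (coefficients in siemens):
  0.007814·V_1 - 0.0001471·V_2 = 0.015
  0.1335·V_2 - 0.0001471·V_1 - 0.1333·V_3 = 0
  0.1335·V_3 - 0.1333·V_2 = 0
Solving these 3 simultaneous equations (Gaussian elimination) gives:
  V_1 = 1.935 V, V_2 = 0.7914 V, V_3 = 0.7901 V
Power in each resistor, P = (ΔV)²/R:
  P_R1 = (15 - 1.935)²/1000 = 0.1707 W
  P_R2 = (1.935 - 0)²/150 = 0.02495 W
  P_R3 = (1.935 - 0.7914)²/6800 = 0.0001922 W
  P_R4 = (0.7914 - 0.7901)²/7.5 = 0.000000212 W
  P_R5 = (0.7901 - 0)²/4700 = 0.0001328 W
P_total = P_R1 + P_R2 + P_R3 + P_R4 + P_R5 = 0.196 W

Final answer: 0.196 W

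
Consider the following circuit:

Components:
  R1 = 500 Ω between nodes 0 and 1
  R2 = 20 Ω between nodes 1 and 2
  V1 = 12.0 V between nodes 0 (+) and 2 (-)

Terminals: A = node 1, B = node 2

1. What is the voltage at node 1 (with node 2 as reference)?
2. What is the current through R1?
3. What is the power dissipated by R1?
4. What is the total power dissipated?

Nodal analysis, taking node 2 as the 0 V reference.
Source V1 fixes V_0 = 12 V.
KCL at each unknown node (sum of currents leaving = 0; resistances in Ω):
  Node 1: (V_1 - 12)/500 + (V_1 - 0)/20 = 0
Collecting terms: 0.052 × V_1 = 0.024  =>  V_1 = 0.4615 V
Part 1:
  Read off the nodal solution: V_1 = 0.4615 V
Part 2:
  I_R1 = (V_0 - V_1)/R1 = (12 - 0.4615)/500 = 0.02308 A
  Magnitude: I_R1 = 0.02308 A
Part 3:
  I_R1 = (V_0 - V_1)/R1 = (12 - 0.4615)/500 = 0.02308 A
  P_R1 = I_R1² × R1 = (0.02308)² × 500 = 0.2663 W
Part 4:
  Power in each resistor, P = (ΔV)²/R:
    P_R1 = (12 - 0.4615)²/500 = 0.2663 W
    P_R2 = (0.4615 - 0)²/20 = 0.01065 W
  P_total = P_R1 + P_R2 = 0.2769 W

Final answers:
1. V_1 = 0.4615 V
2. I_R1 = 0.02308 A
3. P_R1 = 0.2663 W
4. P_total = 0.2769 W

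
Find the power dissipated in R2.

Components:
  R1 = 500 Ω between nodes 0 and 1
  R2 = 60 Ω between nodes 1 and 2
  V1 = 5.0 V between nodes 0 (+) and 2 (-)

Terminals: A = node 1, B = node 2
Nodal analysis, taking node 2 as the 0 V reference.
Source V1 fixes V_0 = 5 V.
KCL at each unknown node (sum of currents leaving = 0; resistances in Ω):
  Node 1: (V_1 - 5)/500 + (V_1 - 0)/60 = 0
Collecting terms: 0.01867 × V_1 = 0.01  =>  V_1 = 0.5357 V
I_R2 = (V_1 - V_2)/R2 = (0.5357 - 0)/60 = 0.008929 A
P_R2 = I_R2² × R2 = (0.008929)² × 60 = 0.004783 W

Final answer: 0.004783 W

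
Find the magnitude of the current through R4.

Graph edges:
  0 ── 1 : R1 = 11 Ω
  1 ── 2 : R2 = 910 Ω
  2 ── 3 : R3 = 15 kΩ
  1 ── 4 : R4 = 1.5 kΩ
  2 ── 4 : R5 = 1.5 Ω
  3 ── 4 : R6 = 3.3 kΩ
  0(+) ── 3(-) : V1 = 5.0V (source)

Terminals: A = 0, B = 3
Nodal analysis, taking node 3 as the 0 V reference.
Source V1 fixes V_0 = 5 V.
KCL at each unknown node (sum of currents leaving = 0; resistances in Ω):
  Node 1: (V_1 - 5)/11 + (V_1 - V_2)/910 + (V_1 - V_4)/1500 = 0
  Node 2: (V_2 - V_1)/910 + (V_2 - 0)/15000 + (V_2 - V_4)/1.5 = 0
  Node 4: (V_4 - V_1)/1500 + (V_4 - V_2)/1.5 + (V_4 - 0)/3300 = 0
Collecting terms (coefficients in siemens):
  0.09267·V_1 - 0.001099·V_2 - 0.0006667·V_4 = 0.4545
  0.6678·V_2 - 0.001099·V_1 - 0.6667·V_4 = 0
  0.6676·V_4 - 0.0006667·V_1 - 0.6667·V_2 = 0
Solving these 3 simultaneous equations (Gaussian elimination) gives:
  V_1 = 4.983 V, V_2 = 4.121 V, V_4 = 4.12 V
I_R4 = (V_1 - V_4)/R4 = (4.983 - 4.12)/1500 = 0.0005756 A
|I_R4| = 0.0005756 A

Final answer: |I_R4| = 0.0005756 A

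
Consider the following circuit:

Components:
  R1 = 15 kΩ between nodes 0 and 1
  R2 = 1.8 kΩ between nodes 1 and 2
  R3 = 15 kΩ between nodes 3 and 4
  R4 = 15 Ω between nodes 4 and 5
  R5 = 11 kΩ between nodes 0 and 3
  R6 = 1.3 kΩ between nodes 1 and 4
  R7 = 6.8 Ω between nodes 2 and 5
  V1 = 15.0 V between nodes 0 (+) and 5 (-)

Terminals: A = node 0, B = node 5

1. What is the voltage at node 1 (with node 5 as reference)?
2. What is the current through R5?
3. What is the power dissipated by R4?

Nodal analysis, taking node 5 as the 0 V reference.
Source V1 fixes V_0 = 15 V.
KCL at each unknown node (sum of currents leaving = 0; resistances in Ω):
  Node 1: (V_1 - 15)/15000 + (V_1 - V_2)/1800 + (V_1 - V_4)/1300 = 0
  Node 2: (V_2 - V_1)/1800 + (V_2 - 0)/6.8 = 0
  Node 3: (V_3 - V_4)/15000 + (V_3 - 15)/11000 = 0
  Node 4: (V_4 - V_3)/15000 + (V_4 - 0)/15 + (V_4 - V_1)/1300 = 0
Collecting terms (coefficients in siemens):
  0.001391·V_1 - 0.0005556·V_2 - 0.0007692·V_4 = 0.001
  0.1476·V_2 - 0.0005556·V_1 = 0
  0.0001576·V_3 - 0.00006667·V_4 = 0.001364
  0.0675·V_4 - 0.0007692·V_1 - 0.00006667·V_3 = 0
Solving these 4 simultaneous equations (Gaussian elimination) gives:
  V_1 = 0.7291 V, V_2 = 0.002744 V, V_3 = 8.661 V, V_4 = 0.01686 V
Part 1:
  Read off the nodal solution: V_1 = 0.7291 V
Part 2:
  I_R5 = (V_0 - V_3)/R5 = (15 - 8.661)/11000 = 0.0005763 A
  Magnitude: I_R5 = 0.0005763 A
Part 3:
  I_R4 = (V_4 - V_5)/R4 = (0.01686 - 0)/15 = 0.001124 A
  P_R4 = I_R4² × R4 = (0.001124)² × 15 = 0.00001896 W

Final answers:
1. V_1 = 0.7291 V
2. I_R5 = 0.0005763 A
3. P_R4 = 1.896e-05 W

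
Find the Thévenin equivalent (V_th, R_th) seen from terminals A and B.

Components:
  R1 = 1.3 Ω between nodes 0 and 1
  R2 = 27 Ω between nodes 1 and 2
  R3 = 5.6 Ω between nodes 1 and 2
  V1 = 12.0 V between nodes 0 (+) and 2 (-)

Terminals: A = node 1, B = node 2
Step 1 — V_th is the open-circuit voltage V_A - V_B (nothing connected across the terminals).
Nodal analysis, taking node 2 as the 0 V reference.
Source V1 fixes V_0 = 12 V.
KCL at each unknown node (sum of currents leaving = 0; resistances in Ω):
  Node 1: (V_1 - 12)/1.3 + (V_1 - 0)/27 + (V_1 - 0)/5.6 = 0
Collecting terms: 0.9848 × V_1 = 9.231  =>  V_1 = 9.373 V
V_th = V_1 - V_2 = 9.373 - 0 = 9.373 V
Step 2 — R_th: zero the source — replace V1 by a short circuit (node 2 merges into node 0) — and find the resistance seen between A (node 1) and B (node 0).
Reduce the network between node 1 (A) and node 0 (B) by series/parallel combination:
  Rp1 = R1 ‖ R2 ‖ R3 (parallel, all between nodes 0 and 1) = 1/(1/1.3 + 1/27 + 1/5.6) = 1.015 Ω
R_th = 1.015 Ω

Final answer: V_th = 9.373 V, R_th = 1.015 Ω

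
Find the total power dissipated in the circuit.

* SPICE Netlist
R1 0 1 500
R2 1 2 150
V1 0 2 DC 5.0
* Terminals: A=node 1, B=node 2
Nodal analysis, taking node 2 as the 0 V reference.
Source V1 fixes V_0 = 5 V.
KCL at each unknown node (sum of currents leaving = 0; resistances in Ω):
  Node 1: (V_1 - 5)/500 + (V_1 - 0)/150 = 0
Collecting terms: 0.008667 × V_1 = 0.01  =>  V_1 = 1.154 V
Power in each resistor, P = (ΔV)²/R:
  P_R1 = (5 - 1.154)²/500 = 0.02959 W
  P_R2 = (1.154 - 0)²/150 = 0.008876 W
P_total = P_R1 + P_R2 = 0.03846 W

Final answer: 0.03846 W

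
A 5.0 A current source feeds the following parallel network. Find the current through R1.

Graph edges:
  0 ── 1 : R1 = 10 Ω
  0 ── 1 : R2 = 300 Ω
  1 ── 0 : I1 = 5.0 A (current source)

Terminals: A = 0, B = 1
All resistors sit directly between nodes 0 and 1, so they are in parallel and share one voltage V; the full source current 5 A splits among them.
1/R_par = 1/10 + 1/300 = 0.1033 S  =>  R_par = 9.677 Ω
V = I × R_par = 5 × 9.677 = 48.39 V
I_R1 = V/R1 = 48.39/10 = 4.839 A

Final answer: 4.839 A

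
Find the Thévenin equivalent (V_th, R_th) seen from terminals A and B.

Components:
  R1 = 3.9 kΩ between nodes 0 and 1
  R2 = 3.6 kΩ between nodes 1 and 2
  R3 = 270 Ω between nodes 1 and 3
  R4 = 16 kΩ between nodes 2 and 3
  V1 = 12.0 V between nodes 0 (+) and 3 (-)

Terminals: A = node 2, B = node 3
Step 1 — V_th is the open-circuit voltage V_A - V_B (nothing connected across the terminals).
Nodal analysis, taking node 3 as the 0 V reference.
Source V1 fixes V_0 = 12 V.
KCL at each unknown node (sum of currents leaving = 0; resistances in Ω):
  Node 1: (V_1 - 12)/3900 + (V_1 - V_2)/3600 + (V_1 - 0)/270 = 0
  Node 2: (V_2 - V_1)/3600 + (V_2 - 0)/16000 = 0
Collecting terms (coefficients in siemens):
  0.004238·V_1 - 0.0002778·V_2 = 0.003077
  0.0003403·V_2 - 0.0002778·V_1 = 0
Determinant D = (0.004238)(0.0003403) - (-0.0002778)(-0.0002778) = 0.000001365
V_1 = [(0.003077)(0.0003403) - (-0.0002778)(0)]/D = 0.7671 V
V_2 = [(0.004238)(0) - (0.003077)(-0.0002778)]/D = 0.6262 V
V_th = V_2 - V_3 = 0.6262 - 0 = 0.6262 V
Step 2 — R_th: zero the source — replace V1 by a short circuit (node 3 merges into node 0) — and find the resistance seen between A (node 2) and B (node 0).
Reduce the network between node 2 (A) and node 0 (B) by series/parallel combination:
  Rp1 = R1 ‖ R3 (parallel, both between nodes 0 and 1) = 1/(1/3900 + 1/270) = 252.5 Ω
  Rs1 = R2 + Rp1 (series, joined only at node 1) = 3600 + 252.5 = 3853 Ω
  Rp2 = R4 ‖ Rs1 (parallel, both between nodes 0 and 2) = 1/(1/16000 + 1/3853) = 3105 Ω
R_th = 3.105 kΩ

Final answer: V_th = 0.6262 V, R_th = 3.105 kΩ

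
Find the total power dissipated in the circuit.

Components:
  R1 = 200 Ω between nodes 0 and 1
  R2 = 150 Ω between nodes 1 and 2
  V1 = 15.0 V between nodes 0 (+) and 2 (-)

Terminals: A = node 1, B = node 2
Nodal analysis, taking node 2 as the 0 V reference.
Source V1 fixes V_0 = 15 V.
KCL at each unknown node (sum of currents leaving = 0; resistances in Ω):
  Node 1: (V_1 - 15)/200 + (V_1 - 0)/150 = 0
Collecting terms: 0.01167 × V_1 = 0.075  =>  V_1 = 6.429 V
Power in each resistor, P = (ΔV)²/R:
  P_R1 = (15 - 6.429)²/200 = 0.3673 W
  P_R2 = (6.429 - 0)²/150 = 0.2755 W
P_total = P_R1 + P_R2 = 0.6429 W

Final answer: 0.6429 W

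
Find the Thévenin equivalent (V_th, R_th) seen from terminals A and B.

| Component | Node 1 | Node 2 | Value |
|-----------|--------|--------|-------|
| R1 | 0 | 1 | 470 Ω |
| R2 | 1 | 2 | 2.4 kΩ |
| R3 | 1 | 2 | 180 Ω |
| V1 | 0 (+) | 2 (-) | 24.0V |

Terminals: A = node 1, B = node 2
Step 1 — V_th is the open-circuit voltage V_A - V_B (nothing connected across the terminals).
Nodal analysis, taking node 2 as the 0 V reference.
Source V1 fixes V_0 = 24 V.
KCL at each unknown node (sum of currents leaving = 0; resistances in Ω):
  Node 1: (V_1 - 24)/470 + (V_1 - 0)/2400 + (V_1 - 0)/180 = 0
Collecting terms: 0.0081 × V_1 = 0.05106  =>  V_1 = 6.304 V
V_th = V_1 - V_2 = 6.304 - 0 = 6.304 V
Step 2 — R_th: zero the source — replace V1 by a short circuit (node 2 merges into node 0) — and find the resistance seen between A (node 1) and B (node 0).
Reduce the network between node 1 (A) and node 0 (B) by series/parallel combination:
  Rp1 = R1 ‖ R2 ‖ R3 (parallel, all between nodes 0 and 1) = 1/(1/470 + 1/2400 + 1/180) = 123.5 Ω
R_th = 123.5 Ω

Final answer: V_th = 6.304 V, R_th = 123.5 Ω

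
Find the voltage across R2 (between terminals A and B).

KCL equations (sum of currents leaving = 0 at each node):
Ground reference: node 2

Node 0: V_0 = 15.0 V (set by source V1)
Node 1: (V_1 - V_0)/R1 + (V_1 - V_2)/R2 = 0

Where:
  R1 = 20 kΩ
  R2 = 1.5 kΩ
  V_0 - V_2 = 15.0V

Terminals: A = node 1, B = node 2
R1 and R2 are in series across V1 (node 0 → node 1 → node 2), and the output A–B is taken across R2, so this is a voltage divider.
Series current: I = V1/(R1 + R2) = 15/(20000 + 1500) = 15/21500 = 0.0006977 A
V_R2 = I × R2 = V1 × R2/(R1 + R2) = 15 × 1500/21500 = 1.047 V

Final answer: 1.047 V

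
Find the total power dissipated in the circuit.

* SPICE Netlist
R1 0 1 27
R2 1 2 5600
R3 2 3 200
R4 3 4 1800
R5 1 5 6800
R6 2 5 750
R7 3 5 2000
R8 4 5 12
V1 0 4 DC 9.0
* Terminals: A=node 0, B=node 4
Nodal analysis, taking node 4 as the 0 V reference.
Source V1 fixes V_0 = 9 V.
KCL at each unknown node (sum of currents leaving = 0; resistances in Ω):
  Node 1: (V_1 - 9)/27 + (V_1 - V_2)/5600 + (V_1 - V_5)/6800 = 0
  Node 2: (V_2 - V_1)/5600 + (V_2 - V_3)/200 + (V_2 - V_5)/750 = 0
  Node 3: (V_3 - V_2)/200 + (V_3 - 0)/1800 + (V_3 - V_5)/2000 = 0
  Node 5: (V_5 - V_1)/6800 + (V_5 - V_2)/750 + (V_5 - V_3)/2000 + (V_5 - 0)/12 = 0
Collecting terms (coefficients in siemens):
  0.03736·V_1 - 0.0001786·V_2 - 0.0001471·V_5 = 0.3333
  0.006512·V_2 - 0.0001786·V_1 - 0.005·V_3 - 0.001333·V_5 = 0
  0.006056·V_3 - 0.005·V_2 - 0.0005·V_5 = 0
  0.08531·V_5 - 0.0001471·V_1 - 0.001333·V_2 - 0.0005·V_3 = 0
Solving these 4 simultaneous equations (Gaussian elimination) gives:
  V_1 = 8.925 V, V_2 = 0.6903 V, V_3 = 0.5724 V, V_5 = 0.02953 V
Power in each resistor, P = (ΔV)²/R:
  P_R1 = (9 - 8.925)²/27 = 0.0002085 W
  P_R2 = (8.925 - 0.6903)²/5600 = 0.01211 W
  P_R3 = (0.6903 - 0.5724)²/200 = 0.00006949 W
  P_R4 = (0.5724 - 0)²/1800 = 0.000182 W
  P_R5 = (8.925 - 0.02953)²/6800 = 0.01164 W
  P_R6 = (0.6903 - 0.02953)²/750 = 0.0005822 W
  P_R7 = (0.5724 - 0.02953)²/2000 = 0.0001474 W
  P_R8 = (0 - 0.02953)²/12 = 0.00007266 W
P_total = P_R1 + P_R2 + P_R3 + P_R4 + P_R5 + P_R6 + P_R7 + P_R8 = 0.02501 W

Final answer: 0.02501 W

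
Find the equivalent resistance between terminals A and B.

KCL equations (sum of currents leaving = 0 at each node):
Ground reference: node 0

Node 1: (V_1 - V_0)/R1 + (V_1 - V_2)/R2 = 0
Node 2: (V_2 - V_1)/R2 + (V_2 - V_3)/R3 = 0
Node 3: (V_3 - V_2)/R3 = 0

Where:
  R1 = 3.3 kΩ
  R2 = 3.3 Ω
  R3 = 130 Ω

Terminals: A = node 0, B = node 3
Reduce the network between node 0 (A) and node 3 (B) by series/parallel combination:
  Rs1 = R1 + R2 (series, joined only at node 1) = 3300 + 3.3 = 3303 Ω
  Rs2 = R3 + Rs1 (series, joined only at node 2) = 130 + 3303 = 3433 Ω
R_eq = 3.433 kΩ

Final answer: 3.433 kΩ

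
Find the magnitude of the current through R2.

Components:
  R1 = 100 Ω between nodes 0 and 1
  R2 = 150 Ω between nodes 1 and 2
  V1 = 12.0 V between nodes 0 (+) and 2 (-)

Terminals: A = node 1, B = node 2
Nodal analysis, taking node 2 as the 0 V reference.
Source V1 fixes V_0 = 12 V.
KCL at each unknown node (sum of currents leaving = 0; resistances in Ω):
  Node 1: (V_1 - 12)/100 + (V_1 - 0)/150 = 0
Collecting terms: 0.01667 × V_1 = 0.12  =>  V_1 = 7.2 V
I_R2 = (V_1 - V_2)/R2 = (7.2 - 0)/150 = 0.048 A
|I_R2| = 0.048 A

Final answer: |I_R2| = 0.048 A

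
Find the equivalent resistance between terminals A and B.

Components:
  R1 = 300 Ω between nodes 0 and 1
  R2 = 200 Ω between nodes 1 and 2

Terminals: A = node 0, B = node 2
Reduce the network between node 0 (A) and node 2 (B) by series/parallel combination:
  Rs1 = R1 + R2 (series, joined only at node 1) = 300 + 200 = 500 Ω
R_eq = 500 Ω

Final answer: 500 Ω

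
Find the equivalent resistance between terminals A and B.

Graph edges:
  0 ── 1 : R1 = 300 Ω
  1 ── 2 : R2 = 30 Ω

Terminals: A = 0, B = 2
Reduce the network between node 0 (A) and node 2 (B) by series/parallel combination:
  Rs1 = R1 + R2 (series, joined only at node 1) = 300 + 30 = 330 Ω
R_eq = 330 Ω

Final answer: 330 Ω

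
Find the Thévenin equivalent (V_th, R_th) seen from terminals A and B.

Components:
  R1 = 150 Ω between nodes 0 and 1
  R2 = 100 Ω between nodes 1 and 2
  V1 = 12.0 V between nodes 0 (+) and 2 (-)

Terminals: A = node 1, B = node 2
Step 1 — V_th is the open-circuit voltage V_A - V_B (nothing connected across the terminals).
Nodal analysis, taking node 2 as the 0 V reference.
Source V1 fixes V_0 = 12 V.
KCL at each unknown node (sum of currents leaving = 0; resistances in Ω):
  Node 1: (V_1 - 12)/150 + (V_1 - 0)/100 = 0
Collecting terms: 0.01667 × V_1 = 0.08  =>  V_1 = 4.8 V
V_th = V_1 - V_2 = 4.8 - 0 = 4.8 V
Step 2 — R_th: zero the source — replace V1 by a short circuit (node 2 merges into node 0) — and find the resistance seen between A (node 1) and B (node 0).
Reduce the network between node 1 (A) and node 0 (B) by series/parallel combination:
  Rp1 = R1 ‖ R2 (parallel, both between nodes 0 and 1) = 1/(1/150 + 1/100) = 60 Ω
R_th = 60 Ω

Final answer: V_th = 4.8 V, R_th = 60 Ω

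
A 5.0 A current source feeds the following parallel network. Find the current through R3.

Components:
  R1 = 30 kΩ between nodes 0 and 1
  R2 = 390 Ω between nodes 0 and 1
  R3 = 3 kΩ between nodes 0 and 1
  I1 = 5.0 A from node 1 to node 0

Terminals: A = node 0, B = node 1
All resistors sit directly between nodes 0 and 1, so they are in parallel and share one voltage V; the full source current 5 A splits among them.
1/R_par = 1/30000 + 1/390 + 1/3000 = 0.002931 S  =>  R_par = 341.2 Ω
V = I × R_par = 5 × 341.2 = 1706 V
I_R3 = V/R3 = 1706/3000 = 0.5687 A

Final answer: 0.5687 A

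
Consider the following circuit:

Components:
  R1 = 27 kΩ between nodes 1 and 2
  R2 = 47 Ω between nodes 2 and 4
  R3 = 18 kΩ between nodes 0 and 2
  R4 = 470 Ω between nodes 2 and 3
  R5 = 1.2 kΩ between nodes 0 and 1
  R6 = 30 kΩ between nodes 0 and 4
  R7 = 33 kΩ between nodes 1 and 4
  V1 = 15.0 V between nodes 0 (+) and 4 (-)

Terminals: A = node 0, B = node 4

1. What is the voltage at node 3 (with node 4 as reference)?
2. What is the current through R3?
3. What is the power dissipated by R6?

Nodal analysis, taking node 4 as the 0 V reference.
Source V1 fixes V_0 = 15 V.
KCL at each unknown node (sum of currents leaving = 0; resistances in Ω):
  Node 1: (V_1 - V_2)/27000 + (V_1 - 15)/1200 + (V_1 - 0)/33000 = 0
  Node 2: (V_2 - V_1)/27000 + (V_2 - 0)/47 + (V_2 - 15)/18000 + (V_2 - V_3)/470 = 0
  Node 3: (V_3 - V_2)/470 = 0
Collecting terms (coefficients in siemens):
  0.0009007·V_1 - 0.00003704·V_2 = 0.0125
  0.0235·V_2 - 0.00003704·V_1 - 0.002128·V_3 = 0.0008333
  0.002128·V_3 - 0.002128·V_2 = 0
Solving these 3 simultaneous equations (Gaussian elimination) gives:
  V_1 = 13.88 V, V_2 = 0.06306 V, V_3 = 0.06306 V
Part 1:
  Read off the nodal solution: V_3 = 0.06306 V
Part 2:
  I_R3 = (V_0 - V_2)/R3 = (15 - 0.06306)/18000 = 0.0008298 A
  Magnitude: I_R3 = 0.0008298 A
Part 3:
  I_R6 = (V_0 - V_4)/R6 = (15 - 0)/30000 = 0.0005 A
  P_R6 = I_R6² × R6 = (0.0005)² × 30000 = 0.0075 W

Final answers:
1. V_3 = 0.06306 V
2. I_R3 = 0.0008298 A
3. P_R6 = 0.0075 W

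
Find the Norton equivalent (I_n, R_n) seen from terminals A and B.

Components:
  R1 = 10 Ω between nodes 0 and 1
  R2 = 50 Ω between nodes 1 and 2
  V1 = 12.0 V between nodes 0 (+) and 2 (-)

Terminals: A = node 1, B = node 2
Find the Thévenin equivalent first; then I_n = V_th/R_th and R_n = R_th.
Step 1 — V_th is the open-circuit voltage V_A - V_B (nothing connected across the terminals).
Nodal analysis, taking node 2 as the 0 V reference.
Source V1 fixes V_0 = 12 V.
KCL at each unknown node (sum of currents leaving = 0; resistances in Ω):
  Node 1: (V_1 - 12)/10 + (V_1 - 0)/50 = 0
Collecting terms: 0.12 × V_1 = 1.2  =>  V_1 = 10 V
V_th = V_1 - V_2 = 10 - 0 = 10 V
Step 2 — R_th: zero the source — replace V1 by a short circuit (node 2 merges into node 0) — and find the resistance seen between A (node 1) and B (node 0).
Reduce the network between node 1 (A) and node 0 (B) by series/parallel combination:
  Rp1 = R1 ‖ R2 (parallel, both between nodes 0 and 1) = 1/(1/10 + 1/50) = 8.333 Ω
R_th = 8.333 Ω
I_n = V_th/R_th = 10/8.333 = 1.2 A, and R_n = R_th = 8.333 Ω

Final answer: I_n = 1.2 A, R_n = 8.333 Ω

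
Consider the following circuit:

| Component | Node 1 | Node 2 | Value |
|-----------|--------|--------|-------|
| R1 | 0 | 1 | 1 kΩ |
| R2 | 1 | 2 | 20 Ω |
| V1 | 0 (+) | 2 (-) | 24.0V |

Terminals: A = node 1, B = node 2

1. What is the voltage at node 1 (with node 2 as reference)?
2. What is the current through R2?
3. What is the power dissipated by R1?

Nodal analysis, taking node 2 as the 0 V reference.
Source V1 fixes V_0 = 24 V.
KCL at each unknown node (sum of currents leaving = 0; resistances in Ω):
  Node 1: (V_1 - 24)/1000 + (V_1 - 0)/20 = 0
Collecting terms: 0.051 × V_1 = 0.024  =>  V_1 = 0.4706 V
Part 1:
  Read off the nodal solution: V_1 = 0.4706 V
Part 2:
  I_R2 = (V_1 - V_2)/R2 = (0.4706 - 0)/20 = 0.02353 A
  Magnitude: I_R2 = 0.02353 A
Part 3:
  I_R1 = (V_0 - V_1)/R1 = (24 - 0.4706)/1000 = 0.02353 A
  P_R1 = I_R1² × R1 = (0.02353)² × 1000 = 0.5536 W

Final answers:
1. V_1 = 0.4706 V
2. I_R2 = 0.02353 A
3. P_R1 = 0.5536 W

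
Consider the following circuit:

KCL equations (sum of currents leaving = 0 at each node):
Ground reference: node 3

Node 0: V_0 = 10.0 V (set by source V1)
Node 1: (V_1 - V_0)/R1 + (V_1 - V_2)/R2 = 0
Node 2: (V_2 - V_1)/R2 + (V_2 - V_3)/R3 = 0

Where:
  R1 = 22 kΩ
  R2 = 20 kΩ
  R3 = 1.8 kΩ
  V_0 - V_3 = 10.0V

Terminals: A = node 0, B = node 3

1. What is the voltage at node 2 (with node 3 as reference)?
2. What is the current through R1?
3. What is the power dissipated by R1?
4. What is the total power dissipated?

Nodal analysis, taking node 3 as the 0 V reference.
Source V1 fixes V_0 = 10 V.
KCL at each unknown node (sum of currents leaving = 0; resistances in Ω):
  Node 1: (V_1 - 10)/22000 + (V_1 - V_2)/20000 = 0
  Node 2: (V_2 - V_1)/20000 + (V_2 - 0)/1800 = 0
Collecting terms (coefficients in siemens):
  0.00009545·V_1 - 0.00005·V_2 = 0.0004545
  0.0006056·V_2 - 0.00005·V_1 = 0
Determinant D = (0.00009545)(0.0006056) - (-0.00005)(-0.00005) = 0.0000000553
V_1 = [(0.0004545)(0.0006056) - (-0.00005)(0)]/D = 4.977 V
V_2 = [(0.00009545)(0) - (0.0004545)(-0.00005)]/D = 0.411 V
Part 1:
  Read off the nodal solution: V_2 = 0.411 V
Part 2:
  I_R1 = (V_0 - V_1)/R1 = (10 - 4.977)/22000 = 0.0002283 A
  Magnitude: I_R1 = 0.0002283 A
Part 3:
  I_R1 = (V_0 - V_1)/R1 = (10 - 4.977)/22000 = 0.0002283 A
  P_R1 = I_R1² × R1 = (0.0002283)² × 22000 = 0.001147 W
Part 4:
  Power in each resistor, P = (ΔV)²/R:
    P_R1 = (10 - 4.977)²/22000 = 0.001147 W
    P_R2 = (4.977 - 0.411)²/20000 = 0.001043 W
    P_R3 = (0.411 - 0)²/1800 = 0.00009383 W
  P_total = P_R1 + P_R2 + P_R3 = 0.002283 W

Final answers:
1. V_2 = 0.411 V
2. I_R1 = 0.0002283 A
3. P_R1 = 0.001147 W
4. P_total = 0.002283 W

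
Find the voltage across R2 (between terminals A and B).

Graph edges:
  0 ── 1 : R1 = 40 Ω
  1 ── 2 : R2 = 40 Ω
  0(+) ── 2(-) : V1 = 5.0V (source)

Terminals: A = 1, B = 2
R1 and R2 are in series across V1 (node 0 → node 1 → node 2), and the output A–B is taken across R2, so this is a voltage divider.
Series current: I = V1/(R1 + R2) = 5/(40 + 40) = 5/80 = 0.0625 A
V_R2 = I × R2 = V1 × R2/(R1 + R2) = 5 × 40/80 = 2.5 V

Final answer: 2.5 V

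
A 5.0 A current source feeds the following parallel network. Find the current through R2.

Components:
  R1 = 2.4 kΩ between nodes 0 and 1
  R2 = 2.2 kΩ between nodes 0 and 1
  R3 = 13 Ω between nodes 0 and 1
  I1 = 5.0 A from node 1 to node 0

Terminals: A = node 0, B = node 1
All resistors sit directly between nodes 0 and 1, so they are in parallel and share one voltage V; the full source current 5 A splits among them.
1/R_par = 1/2400 + 1/2200 + 1/13 = 0.07779 S  =>  R_par = 12.85 Ω
V = I × R_par = 5 × 12.85 = 64.27 V
I_R2 = V/R2 = 64.27/2200 = 0.02921 A

Final answer: 0.02921 A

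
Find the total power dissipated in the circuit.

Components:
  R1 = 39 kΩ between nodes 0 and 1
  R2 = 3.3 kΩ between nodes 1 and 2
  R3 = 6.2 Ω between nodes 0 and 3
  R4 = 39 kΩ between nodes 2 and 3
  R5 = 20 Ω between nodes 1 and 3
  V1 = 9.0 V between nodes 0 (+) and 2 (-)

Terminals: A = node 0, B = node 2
Nodal analysis, taking node 2 as the 0 V reference.
Source V1 fixes V_0 = 9 V.
KCL at each unknown node (sum of currents leaving = 0; resistances in Ω):
  Node 1: (V_1 - 9)/39000 + (V_1 - 0)/3300 + (V_1 - V_3)/20 = 0
  Node 3: (V_3 - 9)/6.2 + (V_3 - 0)/39000 + (V_3 - V_1)/20 = 0
Collecting terms (coefficients in siemens):
  0.05033·V_1 - 0.05·V_3 = 0.0002308
  0.2113·V_3 - 0.05·V_1 = 1.452
Determinant D = (0.05033)(0.2113) - (-0.05)(-0.05) = 0.008135
V_1 = [(0.0002308)(0.2113) - (-0.05)(1.452)]/D = 8.928 V
V_3 = [(0.05033)(1.452) - (0.0002308)(-0.05)]/D = 8.982 V
Power in each resistor, P = (ΔV)²/R:
  P_R1 = (9 - 8.928)²/39000 = 0.0000001339 W
  P_R2 = (8.928 - 0)²/3300 = 0.02415 W
  P_R3 = (9 - 8.982)²/6.2 = 0.00005337 W
  P_R4 = (0 - 8.982)²/39000 = 0.002069 W
  P_R5 = (8.928 - 8.982)²/20 = 0.0001462 W
P_total = P_R1 + P_R2 + P_R3 + P_R4 + P_R5 = 0.02642 W

Final answer: 0.02642 W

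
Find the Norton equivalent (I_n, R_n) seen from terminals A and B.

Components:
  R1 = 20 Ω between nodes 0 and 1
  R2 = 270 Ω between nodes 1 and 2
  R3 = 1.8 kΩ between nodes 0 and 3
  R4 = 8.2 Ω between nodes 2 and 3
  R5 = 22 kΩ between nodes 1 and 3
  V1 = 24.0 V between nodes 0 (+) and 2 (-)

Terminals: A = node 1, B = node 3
Find the Thévenin equivalent first; then I_n = V_th/R_th and R_n = R_th.
Step 1 — V_th is the open-circuit voltage V_A - V_B (nothing connected across the terminals).
Nodal analysis, taking node 2 as the 0 V reference.
Source V1 fixes V_0 = 24 V.
KCL at each unknown node (sum of currents leaving = 0; resistances in Ω):
  Node 1: (V_1 - 24)/20 + (V_1 - 0)/270 + (V_1 - V_3)/22000 = 0
  Node 3: (V_3 - 24)/1800 + (V_3 - 0)/8.2 + (V_3 - V_1)/22000 = 0
Collecting terms (coefficients in siemens):
  0.05375·V_1 - 0.00004545·V_3 = 1.2
  0.1226·V_3 - 0.00004545·V_1 = 0.01333
Determinant D = (0.05375)(0.1226) - (-0.00004545)(-0.00004545) = 0.006587
V_1 = [(1.2)(0.1226) - (-0.00004545)(0.01333)]/D = 22.33 V
V_3 = [(0.05375)(0.01333) - (1.2)(-0.00004545)]/D = 0.1171 V
V_th = V_1 - V_3 = 22.33 - 0.1171 = 22.21 V
Step 2 — R_th: zero the source — replace V1 by a short circuit (node 2 merges into node 0) — and find the resistance seen between A (node 1) and B (node 3).
Reduce the network between node 1 (A) and node 3 (B) by series/parallel combination:
  Rp1 = R1 ‖ R2 (parallel, both between nodes 0 and 1) = 1/(1/20 + 1/270) = 18.62 Ω
  Rp2 = R3 ‖ R4 (parallel, both between nodes 0 and 3) = 1/(1/1800 + 1/8.2) = 8.163 Ω
  Rs1 = Rp1 + Rp2 (series, joined only at node 0) = 18.62 + 8.163 = 26.78 Ω
  Rp3 = R5 ‖ Rs1 (parallel, both between nodes 1 and 3) = 1/(1/22000 + 1/26.78) = 26.75 Ω
R_th = 26.75 Ω
I_n = V_th/R_th = 22.21/26.75 = 0.8302 A, and R_n = R_th = 26.75 Ω

Final answer: I_n = 0.8302 A, R_n = 26.75 Ω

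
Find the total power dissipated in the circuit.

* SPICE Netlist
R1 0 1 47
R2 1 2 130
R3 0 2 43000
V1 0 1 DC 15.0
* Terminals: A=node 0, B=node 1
Nodal analysis, taking node 1 as the 0 V reference.
Source V1 fixes V_0 = 15 V.
KCL at each unknown node (sum of currents leaving = 0; resistances in Ω):
  Node 2: (V_2 - 0)/130 + (V_2 - 15)/43000 = 0
Collecting terms: 0.007716 × V_2 = 0.0003488  =>  V_2 = 0.04521 V
Power in each resistor, P = (ΔV)²/R:
  P_R1 = (15 - 0)²/47 = 4.787 W
  P_R2 = (0 - 0.04521)²/130 = 0.00001572 W
  P_R3 = (15 - 0.04521)²/43000 = 0.005201 W
P_total = P_R1 + P_R2 + P_R3 = 4.792 W

Final answer: 4.792 W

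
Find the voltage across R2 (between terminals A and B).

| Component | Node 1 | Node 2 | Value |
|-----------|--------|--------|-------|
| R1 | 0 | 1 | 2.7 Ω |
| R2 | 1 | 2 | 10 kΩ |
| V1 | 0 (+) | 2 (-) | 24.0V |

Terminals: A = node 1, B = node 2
R1 and R2 are in series across V1 (node 0 → node 1 → node 2), and the output A–B is taken across R2, so this is a voltage divider.
Series current: I = V1/(R1 + R2) = 24/(2.7 + 10000) = 24/10000 = 0.002399 A
V_R2 = I × R2 = V1 × R2/(R1 + R2) = 24 × 10000/10000 = 23.99 V

Final answer: 23.99 V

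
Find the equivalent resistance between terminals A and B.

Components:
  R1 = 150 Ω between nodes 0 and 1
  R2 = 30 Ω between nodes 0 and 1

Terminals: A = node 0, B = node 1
Reduce the network between node 0 (A) and node 1 (B) by series/parallel combination:
  Rp1 = R1 ‖ R2 (parallel, both between nodes 0 and 1) = 1/(1/150 + 1/30) = 25 Ω
R_eq = 25 Ω

Final answer: 25 Ω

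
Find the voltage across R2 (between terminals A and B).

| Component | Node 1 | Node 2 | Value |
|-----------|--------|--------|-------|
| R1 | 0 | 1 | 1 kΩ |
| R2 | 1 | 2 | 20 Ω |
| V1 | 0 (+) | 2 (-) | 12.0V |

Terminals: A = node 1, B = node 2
R1 and R2 are in series across V1 (node 0 → node 1 → node 2), and the output A–B is taken across R2, so this is a voltage divider.
Series current: I = V1/(R1 + R2) = 12/(1000 + 20) = 12/1020 = 0.01176 A
V_R2 = I × R2 = V1 × R2/(R1 + R2) = 12 × 20/1020 = 0.2353 V

Final answer: 0.2353 V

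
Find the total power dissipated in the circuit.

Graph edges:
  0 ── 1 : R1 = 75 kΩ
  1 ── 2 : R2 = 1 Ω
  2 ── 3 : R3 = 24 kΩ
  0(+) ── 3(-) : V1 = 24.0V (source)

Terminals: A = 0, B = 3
Nodal analysis, taking node 3 as the 0 V reference.
Source V1 fixes V_0 = 24 V.
KCL at each unknown node (sum of currents leaving = 0; resistances in Ω):
  Node 1: (V_1 - 24)/75000 + (V_1 - V_2)/1 = 0
  Node 2: (V_2 - V_1)/1 + (V_2 - 0)/24000 = 0
Collecting terms (coefficients in siemens):
  1·V_1 - 1·V_2 = 0.00032
  1·V_2 - 1·V_1 = 0
Determinant D = (1)(1) - (-1)(-1) = 0.000055
V_1 = [(0.00032)(1) - (-1)(0)]/D = 5.818 V
V_2 = [(1)(0) - (0.00032)(-1)]/D = 5.818 V
Power in each resistor, P = (ΔV)²/R:
  P_R1 = (24 - 5.818)²/75000 = 0.004408 W
  P_R2 = (5.818 - 5.818)²/1 = 0.00000005877 W
  P_R3 = (5.818 - 0)²/24000 = 0.00141 W
P_total = P_R1 + P_R2 + P_R3 = 0.005818 W

Final answer: 0.005818 W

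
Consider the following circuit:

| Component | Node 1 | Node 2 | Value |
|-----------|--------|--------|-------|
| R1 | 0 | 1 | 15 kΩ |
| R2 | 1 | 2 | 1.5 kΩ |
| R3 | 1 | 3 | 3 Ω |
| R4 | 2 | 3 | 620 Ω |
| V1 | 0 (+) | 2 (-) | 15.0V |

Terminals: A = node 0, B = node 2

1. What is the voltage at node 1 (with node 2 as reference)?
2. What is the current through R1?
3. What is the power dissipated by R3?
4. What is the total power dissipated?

Nodal analysis, taking node 2 as the 0 V reference.
Source V1 fixes V_0 = 15 V.
KCL at each unknown node (sum of currents leaving = 0; resistances in Ω):
  Node 1: (V_1 - 15)/15000 + (V_1 - 0)/1500 + (V_1 - V_3)/3 = 0
  Node 3: (V_3 - V_1)/3 + (V_3 - 0)/620 = 0
Collecting terms (coefficients in siemens):
  0.3341·V_1 - 0.3333·V_3 = 0.001
  0.3349·V_3 - 0.3333·V_1 = 0
Determinant D = (0.3341)(0.3349) - (-0.3333)(-0.3333) = 0.0007833
V_1 = [(0.001)(0.3349) - (-0.3333)(0)]/D = 0.4276 V
V_3 = [(0.3341)(0) - (0.001)(-0.3333)]/D = 0.4256 V
Part 1:
  Read off the nodal solution: V_1 = 0.4276 V
Part 2:
  I_R1 = (V_0 - V_1)/R1 = (15 - 0.4276)/15000 = 0.0009715 A
  Magnitude: I_R1 = 0.0009715 A
Part 3:
  I_R3 = (V_1 - V_3)/R3 = (0.4276 - 0.4256)/3 = 0.0006864 A
  P_R3 = I_R3² × R3 = (0.0006864)² × 3 = 0.000001413 W
Part 4:
  Power in each resistor, P = (ΔV)²/R:
    P_R1 = (15 - 0.4276)²/15000 = 0.01416 W
    P_R2 = (0.4276 - 0)²/1500 = 0.0001219 W
    P_R3 = (0.4276 - 0.4256)²/3 = 0.000001413 W
    P_R4 = (0 - 0.4256)²/620 = 0.0002921 W
  P_total = P_R1 + P_R2 + P_R3 + P_R4 = 0.01457 W

Final answers:
1. V_1 = 0.4276 V
2. I_R1 = 0.0009715 A
3. P_R3 = 1.413e-06 W
4. P_total = 0.01457 W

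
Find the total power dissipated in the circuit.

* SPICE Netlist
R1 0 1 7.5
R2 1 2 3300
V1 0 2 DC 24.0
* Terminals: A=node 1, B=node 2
Nodal analysis, taking node 2 as the 0 V reference.
Source V1 fixes V_0 = 24 V.
KCL at each unknown node (sum of currents leaving = 0; resistances in Ω):
  Node 1: (V_1 - 24)/7.5 + (V_1 - 0)/3300 = 0
Collecting terms: 0.1336 × V_1 = 3.2  =>  V_1 = 23.95 V
Power in each resistor, P = (ΔV)²/R:
  P_R1 = (24 - 23.95)²/7.5 = 0.0003949 W
  P_R2 = (23.95 - 0)²/3300 = 0.1738 W
P_total = P_R1 + P_R2 = 0.1741 W

Final answer: 0.1741 W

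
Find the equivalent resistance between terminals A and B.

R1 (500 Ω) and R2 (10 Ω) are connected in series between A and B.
Reduce the network between node 0 (A) and node 2 (B) by series/parallel combination:
  Rs1 = R1 + R2 (series, joined only at node 1) = 500 + 10 = 510 Ω
R_eq = 510 Ω

Final answer: 510 Ω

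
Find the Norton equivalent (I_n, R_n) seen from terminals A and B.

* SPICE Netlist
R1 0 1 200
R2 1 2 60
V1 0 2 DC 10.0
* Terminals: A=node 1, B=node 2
Find the Thévenin equivalent first; then I_n = V_th/R_th and R_n = R_th.
Step 1 — V_th is the open-circuit voltage V_A - V_B (nothing connected across the terminals).
Nodal analysis, taking node 2 as the 0 V reference.
Source V1 fixes V_0 = 10 V.
KCL at each unknown node (sum of currents leaving = 0; resistances in Ω):
  Node 1: (V_1 - 10)/200 + (V_1 - 0)/60 = 0
Collecting terms: 0.02167 × V_1 = 0.05  =>  V_1 = 2.308 V
V_th = V_1 - V_2 = 2.308 - 0 = 2.308 V
Step 2 — R_th: zero the source — replace V1 by a short circuit (node 2 merges into node 0) — and find the resistance seen between A (node 1) and B (node 0).
Reduce the network between node 1 (A) and node 0 (B) by series/parallel combination:
  Rp1 = R1 ‖ R2 (parallel, both between nodes 0 and 1) = 1/(1/200 + 1/60) = 46.15 Ω
R_th = 46.15 Ω
I_n = V_th/R_th = 2.308/46.15 = 0.05 A, and R_n = R_th = 46.15 Ω

Final answer: I_n = 0.05 A, R_n = 46.15 Ω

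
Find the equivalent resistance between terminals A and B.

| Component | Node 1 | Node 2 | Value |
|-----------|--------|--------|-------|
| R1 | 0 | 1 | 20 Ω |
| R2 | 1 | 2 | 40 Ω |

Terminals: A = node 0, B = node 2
Reduce the network between node 0 (A) and node 2 (B) by series/parallel combination:
  Rs1 = R1 + R2 (series, joined only at node 1) = 20 + 40 = 60 Ω
R_eq = 60 Ω

Final answer: 60 Ω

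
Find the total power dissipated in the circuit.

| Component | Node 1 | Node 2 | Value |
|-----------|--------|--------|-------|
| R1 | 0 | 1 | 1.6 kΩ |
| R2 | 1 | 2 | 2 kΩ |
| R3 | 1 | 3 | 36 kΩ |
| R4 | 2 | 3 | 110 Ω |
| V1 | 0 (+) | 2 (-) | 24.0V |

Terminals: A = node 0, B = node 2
Nodal analysis, taking node 2 as the 0 V reference.
Source V1 fixes V_0 = 24 V.
KCL at each unknown node (sum of currents leaving = 0; resistances in Ω):
  Node 1: (V_1 - 24)/1600 + (V_1 - 0)/2000 + (V_1 - V_3)/36000 = 0
  Node 3: (V_3 - V_1)/36000 + (V_3 - 0)/110 = 0
Collecting terms (coefficients in siemens):
  0.001153·V_1 - 0.00002778·V_3 = 0.015
  0.009119·V_3 - 0.00002778·V_1 = 0
Determinant D = (0.001153)(0.009119) - (-0.00002778)(-0.00002778) = 0.00001051
V_1 = [(0.015)(0.009119) - (-0.00002778)(0)]/D = 13.01 V
V_3 = [(0.001153)(0) - (0.015)(-0.00002778)]/D = 0.03964 V
Power in each resistor, P = (ΔV)²/R:
  P_R1 = (24 - 13.01)²/1600 = 0.07545 W
  P_R2 = (13.01 - 0)²/2000 = 0.08467 W
  P_R3 = (13.01 - 0.03964)²/36000 = 0.004675 W
  P_R4 = (0 - 0.03964)²/110 = 0.00001429 W
P_total = P_R1 + P_R2 + P_R3 + P_R4 = 0.1648 W

Final answer: 0.1648 W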